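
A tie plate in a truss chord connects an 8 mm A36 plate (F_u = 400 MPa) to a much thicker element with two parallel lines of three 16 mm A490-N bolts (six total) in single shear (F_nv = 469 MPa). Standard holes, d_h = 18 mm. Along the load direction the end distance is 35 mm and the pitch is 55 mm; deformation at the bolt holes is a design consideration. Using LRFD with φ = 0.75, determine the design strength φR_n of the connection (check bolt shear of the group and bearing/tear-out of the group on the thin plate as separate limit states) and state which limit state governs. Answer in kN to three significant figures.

Bolt shear: A_b = π·16²/4 = 201.1 mm²; R_n = 469 × 201.1 × 6 × 1 / 1000 = 565.8 kN → 0.75 × 565.8 = 424 kN.
Bearing (1.2 l_c t F_u ≤ 2.4 d t F_u): upper limit = 2.4·16·8·400 / 1000 = 122.9 kN.
  Edge l_c = 35 − 18/2 = 26 → r_n = 99.84 kN; interior l_c = 55 − 18 = 37 → r_n = 122.9 kN.
  R_n,bearing = 2·99.84 + 4·122.9 = 691.2 kN → 0.75 × 691.2 = 518 kN.
Bolt shear governs: 424 kN.

424 kN (bolt shear governs)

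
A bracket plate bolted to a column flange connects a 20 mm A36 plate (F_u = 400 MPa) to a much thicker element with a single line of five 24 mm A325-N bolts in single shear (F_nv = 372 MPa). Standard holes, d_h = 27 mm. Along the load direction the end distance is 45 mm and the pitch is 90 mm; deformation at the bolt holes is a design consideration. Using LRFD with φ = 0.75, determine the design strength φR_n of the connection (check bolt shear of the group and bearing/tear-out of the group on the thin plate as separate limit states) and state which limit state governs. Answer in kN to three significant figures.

Bolt shear: A_b = π·24²/4 = 452.4 mm²; R_n = 372 × 452.4 × 5 × 1 / 1000 = 841.4 kN → 0.75 × 841.4 = 631 kN.
Bearing (1.2 l_c t F_u ≤ 2.4 d t F_u): upper limit = 2.4·24·20·400 / 1000 = 460.8 kN.
  Edge l_c = 45 − 27/2 = 31.5 → r_n = 302.4 kN; interior l_c = 90 − 27 = 63 → r_n = 460.8 kN.
  R_n,bearing = 1·302.4 + 4·460.8 = 2146 kN → 0.75 × 2146 = 1610 kN.
Bolt shear governs: 631 kN.

631 kN (bolt shear governs)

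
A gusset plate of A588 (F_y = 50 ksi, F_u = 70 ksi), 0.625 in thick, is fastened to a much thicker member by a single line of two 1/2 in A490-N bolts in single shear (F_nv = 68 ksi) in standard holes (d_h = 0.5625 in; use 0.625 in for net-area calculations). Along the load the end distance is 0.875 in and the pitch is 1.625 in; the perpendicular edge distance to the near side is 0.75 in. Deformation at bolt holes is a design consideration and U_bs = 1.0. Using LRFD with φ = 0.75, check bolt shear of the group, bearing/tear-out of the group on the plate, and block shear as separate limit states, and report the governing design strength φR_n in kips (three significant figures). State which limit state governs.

Bolt shear: A_b = π·0.5²/4 = 0.1963 in²; R_n = 68 × 0.1963 × 2 × 1 = 26.7 kips → 0.75 × 26.7 = 20 kips.
Bearing: edge l_c = 0.5938, r_n = 31.17 kips; interior l_c = 1.062, r_n = 52.5 kips; R_n = 31.17 + 1·52.5 = 83.67 kips → 62.8 kips.
Block shear: A_gv = 1.562, A_nv = 0.9766, A_nt = 0.2734 in²; R_n = min(0.6F_uA_nv, 0.6F_yA_gv) + U_bs·F_u·A_nt = 60.16 kips → 45.1 kips.
Bolt shear governs: 20 kips.

20 kips (bolt shear governs)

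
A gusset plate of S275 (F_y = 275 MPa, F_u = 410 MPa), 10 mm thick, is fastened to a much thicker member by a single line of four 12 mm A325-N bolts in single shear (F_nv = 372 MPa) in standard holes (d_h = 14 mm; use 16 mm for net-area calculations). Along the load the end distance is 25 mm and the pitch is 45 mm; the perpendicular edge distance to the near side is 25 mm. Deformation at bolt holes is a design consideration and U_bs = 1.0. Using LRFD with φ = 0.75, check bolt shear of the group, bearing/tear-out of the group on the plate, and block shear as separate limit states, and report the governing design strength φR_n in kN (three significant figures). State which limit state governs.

Bolt shear: A_b = π·12²/4 = 113.1 mm²; R_n = 372 × 113.1 × 4 × 1 / 1000 = 168.3 kN → 0.75 × 168.3 = 126 kN.
Bearing: edge l_c = 18, r_n = 88.56 kN; interior l_c = 31, r_n = 118.1 kN; R_n = 88.56 + 3·118.1 = 442.8 kN → 332 kN.
Block shear: A_gv = 1600, A_nv = 1040, A_nt = 170 mm²; R_n = min(0.6F_uA_nv, 0.6F_yA_gv) + U_bs·F_u·A_nt = 325.5 kN → 244 kN.
Bolt shear governs: 126 kN.

126 kN (bolt shear governs)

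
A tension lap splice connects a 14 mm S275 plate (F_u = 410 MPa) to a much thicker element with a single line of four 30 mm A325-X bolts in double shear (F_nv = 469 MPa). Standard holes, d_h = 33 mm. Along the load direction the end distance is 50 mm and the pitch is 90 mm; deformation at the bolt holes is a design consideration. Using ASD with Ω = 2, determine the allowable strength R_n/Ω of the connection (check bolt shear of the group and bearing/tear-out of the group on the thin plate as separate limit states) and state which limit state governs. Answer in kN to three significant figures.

704 kN (bearing governs)

Bolt shear: A_b = π·30²/4 = 706.9 mm²; R_n = 469 × 706.9 × 4 × 2 / 1000 = 2652 kN → 2652 / 2 = 1330 kN.
Bearing (1.2 l_c t F_u ≤ 2.4 d t F_u): upper limit = 2.4·30·14·410 / 1000 = 413.3 kN.
  Edge l_c = 50 − 33/2 = 33.5 → r_n = 230.7 kN; interior l_c = 90 − 33 = 57 → r_n = 392.6 kN.
  R_n,bearing = 1·230.7 + 3·392.6 = 1409 kN → 1409 / 2 = 704 kN.
Bearing governs: 704 kN.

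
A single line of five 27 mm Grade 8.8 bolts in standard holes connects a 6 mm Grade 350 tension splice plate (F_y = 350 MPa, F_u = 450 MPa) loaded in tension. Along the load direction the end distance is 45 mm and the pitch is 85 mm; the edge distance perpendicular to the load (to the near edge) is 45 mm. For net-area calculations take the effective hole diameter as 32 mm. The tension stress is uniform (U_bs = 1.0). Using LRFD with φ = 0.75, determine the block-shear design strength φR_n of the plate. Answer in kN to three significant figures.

Shear plane L_v = 45 + 4·85 = 385 mm; A_gv = 385 × 6 = 2310 mm².
A_nv = (385 − 4.5·32) × 6 = 1446 mm².
A_nt = (45 − 0.5·32) × 6 = 174 mm².
0.6 F_u A_nv = 390.4 kN; 0.6 F_y A_gv = 485.1 kN → shear rupture governs the shear term.
R_n = 390.4 + 1.0 × 450 × 174 / 1000 = 468.7 kN.
Design strength φR_n = 0.75 × 468.7 = 352 kN.

352 kN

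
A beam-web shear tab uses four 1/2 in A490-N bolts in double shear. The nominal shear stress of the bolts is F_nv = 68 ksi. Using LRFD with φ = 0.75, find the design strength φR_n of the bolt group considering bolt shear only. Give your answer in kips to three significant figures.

80.1 kips

A_b = π × 0.5² / 4 = 0.1963 in².
R_n = F_nv · A_b · n · n_s = 68 × 0.1963 × 4 × 2 = 106.8 kips.
Design strength φR_n = 0.75 × 106.8 = 80.1 kips.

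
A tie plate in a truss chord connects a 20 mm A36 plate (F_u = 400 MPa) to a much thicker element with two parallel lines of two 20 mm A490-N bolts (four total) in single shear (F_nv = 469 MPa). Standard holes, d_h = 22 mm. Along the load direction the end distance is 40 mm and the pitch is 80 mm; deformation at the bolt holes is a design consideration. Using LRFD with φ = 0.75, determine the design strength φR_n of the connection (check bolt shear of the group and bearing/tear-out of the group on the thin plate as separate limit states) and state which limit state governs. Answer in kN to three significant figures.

Bolt shear: A_b = π·20²/4 = 314.2 mm²; R_n = 469 × 314.2 × 4 × 1 / 1000 = 589.4 kN → 0.75 × 589.4 = 442 kN.
Bearing (1.2 l_c t F_u ≤ 2.4 d t F_u): upper limit = 2.4·20·20·400 / 1000 = 384 kN.
  Edge l_c = 40 − 22/2 = 29 → r_n = 278.4 kN; interior l_c = 80 − 22 = 58 → r_n = 384 kN.
  R_n,bearing = 2·278.4 + 2·384 = 1325 kN → 0.75 × 1325 = 994 kN.
Bolt shear governs: 442 kN.

442 kN (bolt shear governs)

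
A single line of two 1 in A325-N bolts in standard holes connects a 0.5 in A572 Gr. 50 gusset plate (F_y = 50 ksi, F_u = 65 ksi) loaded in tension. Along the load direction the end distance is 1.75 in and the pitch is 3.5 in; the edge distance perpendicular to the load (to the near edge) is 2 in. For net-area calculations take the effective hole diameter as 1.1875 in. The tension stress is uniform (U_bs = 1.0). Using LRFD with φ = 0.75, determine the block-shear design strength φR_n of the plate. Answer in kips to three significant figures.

Shear plane L_v = 1.75 + 1·3.5 = 5.25 in; A_gv = 5.25 × 0.5 = 2.625 in².
A_nv = (5.25 − 1.5·1.1875) × 0.5 = 1.734 in².
A_nt = (2 − 0.5·1.1875) × 0.5 = 0.7031 in².
0.6 F_u A_nv = 67.64 kips; 0.6 F_y A_gv = 78.75 kips → shear rupture governs the shear term.
R_n = 67.64 + 1.0 × 65 × 0.7031 = 113.3 kips.
Design strength φR_n = 0.75 × 113.3 = 85 kips.

85 kips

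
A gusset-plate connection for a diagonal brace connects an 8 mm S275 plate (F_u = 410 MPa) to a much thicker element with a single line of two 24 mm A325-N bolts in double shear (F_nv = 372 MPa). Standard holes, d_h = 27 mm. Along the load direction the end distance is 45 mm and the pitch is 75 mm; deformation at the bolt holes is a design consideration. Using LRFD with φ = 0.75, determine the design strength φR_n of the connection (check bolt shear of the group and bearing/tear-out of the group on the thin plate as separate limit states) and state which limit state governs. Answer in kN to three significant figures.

235 kN (bearing governs)

Bolt shear: A_b = π·24²/4 = 452.4 mm²; R_n = 372 × 452.4 × 2 × 2 / 1000 = 673.2 kN → 0.75 × 673.2 = 505 kN.
Bearing (1.2 l_c t F_u ≤ 2.4 d t F_u): upper limit = 2.4·24·8·410 / 1000 = 188.9 kN.
  Edge l_c = 45 − 27/2 = 31.5 → r_n = 124 kN; interior l_c = 75 − 27 = 48 → r_n = 188.9 kN.
  R_n,bearing = 1·124 + 1·188.9 = 312.9 kN → 0.75 × 312.9 = 235 kN.
Bearing governs: 235 kN.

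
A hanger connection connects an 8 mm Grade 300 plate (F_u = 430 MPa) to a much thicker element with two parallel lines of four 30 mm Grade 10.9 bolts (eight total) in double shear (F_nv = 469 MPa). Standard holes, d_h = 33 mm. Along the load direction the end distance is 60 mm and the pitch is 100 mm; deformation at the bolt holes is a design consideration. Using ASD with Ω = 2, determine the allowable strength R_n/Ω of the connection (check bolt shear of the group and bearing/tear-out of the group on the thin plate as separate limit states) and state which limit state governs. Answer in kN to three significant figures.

Bolt shear: A_b = π·30²/4 = 706.9 mm²; R_n = 469 × 706.9 × 8 × 2 / 1000 = 5304 kN → 5304 / 2 = 2650 kN.
Bearing (1.2 l_c t F_u ≤ 2.4 d t F_u): upper limit = 2.4·30·8·430 / 1000 = 247.7 kN.
  Edge l_c = 60 − 33/2 = 43.5 → r_n = 179.6 kN; interior l_c = 100 − 33 = 67 → r_n = 247.7 kN.
  R_n,bearing = 2·179.6 + 6·247.7 = 1845 kN → 1845 / 2 = 923 kN.
Bearing governs: 923 kN.

923 kN (bearing governs)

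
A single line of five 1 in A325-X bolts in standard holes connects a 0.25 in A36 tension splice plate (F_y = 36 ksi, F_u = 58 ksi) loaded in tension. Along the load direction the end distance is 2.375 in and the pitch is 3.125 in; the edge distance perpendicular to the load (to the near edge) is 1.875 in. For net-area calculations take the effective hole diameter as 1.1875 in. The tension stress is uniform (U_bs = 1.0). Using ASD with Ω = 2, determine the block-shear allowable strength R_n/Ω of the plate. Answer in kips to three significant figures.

Shear plane L_v = 2.375 + 4·3.125 = 14.88 in; A_gv = 14.88 × 0.25 = 3.719 in².
A_nv = (14.88 − 4.5·1.1875) × 0.25 = 2.383 in².
A_nt = (1.875 − 0.5·1.1875) × 0.25 = 0.3203 in².
0.6 F_u A_nv = 82.92 kips; 0.6 F_y A_gv = 80.32 kips → shear yielding governs the shear term.
R_n = 80.32 + 1.0 × 58 × 0.3203 = 98.9 kips.
Allowable strength R_n/Ω = 98.9 / 2 = 49.5 kips.

49.5 kips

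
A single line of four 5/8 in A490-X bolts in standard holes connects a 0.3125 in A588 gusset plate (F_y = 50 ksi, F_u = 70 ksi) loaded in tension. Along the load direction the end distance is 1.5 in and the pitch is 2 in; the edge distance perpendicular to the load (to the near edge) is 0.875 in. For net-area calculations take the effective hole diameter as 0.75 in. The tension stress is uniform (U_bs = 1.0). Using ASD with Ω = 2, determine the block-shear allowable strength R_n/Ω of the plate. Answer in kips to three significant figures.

Shear plane L_v = 1.5 + 3·2 = 7.5 in; A_gv = 7.5 × 0.3125 = 2.344 in².
A_nv = (7.5 − 3.5·0.75) × 0.3125 = 1.523 in².
A_nt = (0.875 − 0.5·0.75) × 0.3125 = 0.1562 in².
0.6 F_u A_nv = 63.98 kips; 0.6 F_y A_gv = 70.31 kips → shear rupture governs the shear term.
R_n = 63.98 + 1.0 × 70 × 0.1562 = 74.92 kips.
Allowable strength R_n/Ω = 74.92 / 2 = 37.5 kips.

37.5 kips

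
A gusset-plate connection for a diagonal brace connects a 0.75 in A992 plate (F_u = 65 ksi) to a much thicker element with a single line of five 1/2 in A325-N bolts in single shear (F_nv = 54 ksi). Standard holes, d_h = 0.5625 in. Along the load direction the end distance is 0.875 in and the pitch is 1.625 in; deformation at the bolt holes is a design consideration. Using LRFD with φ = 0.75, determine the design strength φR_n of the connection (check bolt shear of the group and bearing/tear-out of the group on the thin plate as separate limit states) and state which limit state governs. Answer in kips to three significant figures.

39.8 kips (bolt shear governs)

Bolt shear: A_b = π·0.5²/4 = 0.1963 in²; R_n = 54 × 0.1963 × 5 × 1 = 53.01 kips → 0.75 × 53.01 = 39.8 kips.
Bearing (1.2 l_c t F_u ≤ 2.4 d t F_u): upper limit = 2.4·0.5·0.75·65 = 58.5 kips.
  Edge l_c = 0.875 − 0.5625/2 = 0.5938 → r_n = 34.73 kips; interior l_c = 1.625 − 0.5625 = 1.062 → r_n = 58.5 kips.
  R_n,bearing = 1·34.73 + 4·58.5 = 268.7 kips → 0.75 × 268.7 = 202 kips.
Bolt shear governs: 39.8 kips.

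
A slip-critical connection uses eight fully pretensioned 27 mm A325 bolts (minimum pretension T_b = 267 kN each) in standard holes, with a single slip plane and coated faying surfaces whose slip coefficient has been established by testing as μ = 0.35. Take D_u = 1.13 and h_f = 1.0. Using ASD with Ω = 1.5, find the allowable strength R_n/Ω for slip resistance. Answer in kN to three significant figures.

R_n = μ · D_u · h_f · T_b · n_s · n_b = 0.35 × 1.13 × 1.0 × 267 × 1 × 8 = 844.8 kN.
Allowable strength R_n/Ω = 844.8 / 1.5 = 563 kN.

563 kN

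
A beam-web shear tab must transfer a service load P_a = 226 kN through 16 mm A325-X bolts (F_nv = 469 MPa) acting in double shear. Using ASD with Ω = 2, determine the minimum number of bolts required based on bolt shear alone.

3 bolts

A_b = π·16²/4 = 201.1 mm².
Per-bolt allowable strength R_n/Ω = 469 × 201.1 × 2 / 1000 / 2 = 94.3 kN.
n ≥ 226 / 94.3 = 2.397 → use 3 bolts.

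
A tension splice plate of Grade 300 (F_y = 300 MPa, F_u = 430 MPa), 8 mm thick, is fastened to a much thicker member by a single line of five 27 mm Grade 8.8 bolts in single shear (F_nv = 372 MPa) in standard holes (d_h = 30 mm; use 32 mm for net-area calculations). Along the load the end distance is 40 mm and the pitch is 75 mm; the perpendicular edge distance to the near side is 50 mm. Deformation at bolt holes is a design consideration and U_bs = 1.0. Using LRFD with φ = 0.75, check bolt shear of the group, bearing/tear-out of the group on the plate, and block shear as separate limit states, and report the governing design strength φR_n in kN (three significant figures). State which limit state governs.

Bolt shear: A_b = π·27²/4 = 572.6 mm²; R_n = 372 × 572.6 × 5 × 1 / 1000 = 1065 kN → 0.75 × 1065 = 799 kN.
Bearing: edge l_c = 25, r_n = 103.2 kN; interior l_c = 45, r_n = 185.8 kN; R_n = 103.2 + 4·185.8 = 846.2 kN → 635 kN.
Block shear: A_gv = 2720, A_nv = 1568, A_nt = 272 mm²; R_n = min(0.6F_uA_nv, 0.6F_yA_gv) + U_bs·F_u·A_nt = 521.5 kN → 391 kN.
Block shear governs: 391 kN.

391 kN (block shear governs)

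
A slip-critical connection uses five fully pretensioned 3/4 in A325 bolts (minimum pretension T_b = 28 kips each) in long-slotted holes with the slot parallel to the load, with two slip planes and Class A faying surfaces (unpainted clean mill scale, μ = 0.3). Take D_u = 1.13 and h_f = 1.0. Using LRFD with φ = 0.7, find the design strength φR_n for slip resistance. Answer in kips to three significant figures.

R_n = μ · D_u · h_f · T_b · n_s · n_b = 0.3 × 1.13 × 1.0 × 28 × 2 × 5 = 94.92 kips.
Design strength φR_n = 0.7 × 94.92 = 66.4 kips.

66.4 kips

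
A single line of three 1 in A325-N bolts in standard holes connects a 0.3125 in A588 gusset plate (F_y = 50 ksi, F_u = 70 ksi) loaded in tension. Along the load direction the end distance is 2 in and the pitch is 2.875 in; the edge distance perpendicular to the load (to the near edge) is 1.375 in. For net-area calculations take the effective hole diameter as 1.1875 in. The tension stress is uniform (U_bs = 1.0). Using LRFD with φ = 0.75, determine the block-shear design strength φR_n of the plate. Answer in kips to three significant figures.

Shear plane L_v = 2 + 2·2.875 = 7.75 in; A_gv = 7.75 × 0.3125 = 2.422 in².
A_nv = (7.75 − 2.5·1.1875) × 0.3125 = 1.494 in².
A_nt = (1.375 − 0.5·1.1875) × 0.3125 = 0.2441 in².
0.6 F_u A_nv = 62.75 kips; 0.6 F_y A_gv = 72.66 kips → shear rupture governs the shear term.
R_n = 62.75 + 1.0 × 70 × 0.2441 = 79.84 kips.
Design strength φR_n = 0.75 × 79.84 = 59.9 kips.

59.9 kips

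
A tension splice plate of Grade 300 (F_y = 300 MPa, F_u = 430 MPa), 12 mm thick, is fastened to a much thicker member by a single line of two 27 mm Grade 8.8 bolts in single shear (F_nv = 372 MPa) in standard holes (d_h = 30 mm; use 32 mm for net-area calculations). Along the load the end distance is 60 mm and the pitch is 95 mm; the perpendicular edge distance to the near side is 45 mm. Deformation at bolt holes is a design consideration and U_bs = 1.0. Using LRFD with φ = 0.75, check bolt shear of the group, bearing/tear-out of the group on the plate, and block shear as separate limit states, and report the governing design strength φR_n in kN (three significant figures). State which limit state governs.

Bolt shear: A_b = π·27²/4 = 572.6 mm²; R_n = 372 × 572.6 × 2 × 1 / 1000 = 426 kN → 0.75 × 426 = 319 kN.
Bearing: edge l_c = 45, r_n = 278.6 kN; interior l_c = 65, r_n = 334.4 kN; R_n = 278.6 + 1·334.4 = 613 kN → 460 kN.
Block shear: A_gv = 1860, A_nv = 1284, A_nt = 348 mm²; R_n = min(0.6F_uA_nv, 0.6F_yA_gv) + U_bs·F_u·A_nt = 480.9 kN → 361 kN.
Bolt shear governs: 319 kN.

319 kN (bolt shear governs)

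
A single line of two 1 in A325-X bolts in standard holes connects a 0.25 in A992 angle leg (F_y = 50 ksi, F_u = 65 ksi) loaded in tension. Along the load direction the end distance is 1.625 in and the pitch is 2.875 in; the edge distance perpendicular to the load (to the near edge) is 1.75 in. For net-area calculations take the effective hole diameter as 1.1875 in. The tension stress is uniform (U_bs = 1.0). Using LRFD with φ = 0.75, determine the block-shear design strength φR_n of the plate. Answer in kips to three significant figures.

34 kips

Shear plane L_v = 1.625 + 1·2.875 = 4.5 in; A_gv = 4.5 × 0.25 = 1.125 in².
A_nv = (4.5 − 1.5·1.1875) × 0.25 = 0.6797 in².
A_nt = (1.75 − 0.5·1.1875) × 0.25 = 0.2891 in².
0.6 F_u A_nv = 26.51 kips; 0.6 F_y A_gv = 33.75 kips → shear rupture governs the shear term.
R_n = 26.51 + 1.0 × 65 × 0.2891 = 45.3 kips.
Design strength φR_n = 0.75 × 45.3 = 34 kips.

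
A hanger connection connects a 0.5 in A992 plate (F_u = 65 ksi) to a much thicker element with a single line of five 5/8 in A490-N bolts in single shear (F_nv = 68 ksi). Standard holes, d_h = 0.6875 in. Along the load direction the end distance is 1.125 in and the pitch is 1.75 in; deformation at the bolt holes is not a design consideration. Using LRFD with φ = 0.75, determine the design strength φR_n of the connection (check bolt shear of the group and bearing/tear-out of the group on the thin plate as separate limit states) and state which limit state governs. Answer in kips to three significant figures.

Bolt shear: A_b = π·0.625²/4 = 0.3068 in²; R_n = 68 × 0.3068 × 5 × 1 = 104.3 kips → 0.75 × 104.3 = 78.2 kips.
Bearing (1.5 l_c t F_u ≤ 3.0 d t F_u): upper limit = 3.0·0.625·0.5·65 = 60.94 kips.
  Edge l_c = 1.125 − 0.6875/2 = 0.7812 → r_n = 38.09 kips; interior l_c = 1.75 − 0.6875 = 1.062 → r_n = 51.8 kips.
  R_n,bearing = 1·38.09 + 4·51.8 = 245.3 kips → 0.75 × 245.3 = 184 kips.
Bolt shear governs: 78.2 kips.

78.2 kips (bolt shear governs)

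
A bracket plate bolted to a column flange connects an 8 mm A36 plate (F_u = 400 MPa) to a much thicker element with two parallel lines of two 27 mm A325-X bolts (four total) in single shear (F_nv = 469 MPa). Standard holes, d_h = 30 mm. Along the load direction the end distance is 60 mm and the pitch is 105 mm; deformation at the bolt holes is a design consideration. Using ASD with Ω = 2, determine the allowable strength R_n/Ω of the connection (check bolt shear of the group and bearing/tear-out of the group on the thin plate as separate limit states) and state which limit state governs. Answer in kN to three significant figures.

Bolt shear: A_b = π·27²/4 = 572.6 mm²; R_n = 469 × 572.6 × 4 × 1 / 1000 = 1074 kN → 1074 / 2 = 537 kN.
Bearing (1.2 l_c t F_u ≤ 2.4 d t F_u): upper limit = 2.4·27·8·400 / 1000 = 207.4 kN.
  Edge l_c = 60 − 30/2 = 45 → r_n = 172.8 kN; interior l_c = 105 − 30 = 75 → r_n = 207.4 kN.
  R_n,bearing = 2·172.8 + 2·207.4 = 760.3 kN → 760.3 / 2 = 380 kN.
Bearing governs: 380 kN.

380 kN (bearing governs)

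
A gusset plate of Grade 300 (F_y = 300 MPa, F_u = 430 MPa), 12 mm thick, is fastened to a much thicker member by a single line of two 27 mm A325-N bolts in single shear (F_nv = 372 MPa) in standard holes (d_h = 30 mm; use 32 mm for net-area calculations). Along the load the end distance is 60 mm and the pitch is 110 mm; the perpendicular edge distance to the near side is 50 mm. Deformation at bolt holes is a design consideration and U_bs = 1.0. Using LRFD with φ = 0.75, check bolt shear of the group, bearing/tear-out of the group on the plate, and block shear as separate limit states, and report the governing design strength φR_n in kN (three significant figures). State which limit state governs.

Bolt shear: A_b = π·27²/4 = 572.6 mm²; R_n = 372 × 572.6 × 2 × 1 / 1000 = 426 kN → 0.75 × 426 = 319 kN.
Bearing: edge l_c = 45, r_n = 278.6 kN; interior l_c = 80, r_n = 334.4 kN; R_n = 278.6 + 1·334.4 = 613 kN → 460 kN.
Block shear: A_gv = 2040, A_nv = 1464, A_nt = 408 mm²; R_n = min(0.6F_uA_nv, 0.6F_yA_gv) + U_bs·F_u·A_nt = 542.6 kN → 407 kN.
Bolt shear governs: 319 kN.

319 kN (bolt shear governs)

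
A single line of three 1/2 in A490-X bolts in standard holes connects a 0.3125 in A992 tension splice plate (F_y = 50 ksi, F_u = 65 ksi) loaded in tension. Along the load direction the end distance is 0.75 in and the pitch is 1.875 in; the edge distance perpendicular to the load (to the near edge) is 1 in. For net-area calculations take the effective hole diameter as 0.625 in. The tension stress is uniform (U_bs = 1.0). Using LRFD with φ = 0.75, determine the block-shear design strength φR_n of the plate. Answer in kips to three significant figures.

Shear plane L_v = 0.75 + 2·1.875 = 4.5 in; A_gv = 4.5 × 0.3125 = 1.406 in².
A_nv = (4.5 − 2.5·0.625) × 0.3125 = 0.918 in².
A_nt = (1 − 0.5·0.625) × 0.3125 = 0.2148 in².
0.6 F_u A_nv = 35.8 kips; 0.6 F_y A_gv = 42.19 kips → shear rupture governs the shear term.
R_n = 35.8 + 1.0 × 65 × 0.2148 = 49.77 kips.
Design strength φR_n = 0.75 × 49.77 = 37.3 kips.

37.3 kips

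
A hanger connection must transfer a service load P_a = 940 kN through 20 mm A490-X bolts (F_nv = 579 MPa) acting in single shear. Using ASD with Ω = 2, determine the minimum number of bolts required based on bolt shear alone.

11 bolts

A_b = π·20²/4 = 314.2 mm².
Per-bolt allowable strength R_n/Ω = 579 × 314.2 × 1 / 1000 / 2 = 90.95 kN.
n ≥ 940 / 90.95 = 10.34 → use 11 bolts.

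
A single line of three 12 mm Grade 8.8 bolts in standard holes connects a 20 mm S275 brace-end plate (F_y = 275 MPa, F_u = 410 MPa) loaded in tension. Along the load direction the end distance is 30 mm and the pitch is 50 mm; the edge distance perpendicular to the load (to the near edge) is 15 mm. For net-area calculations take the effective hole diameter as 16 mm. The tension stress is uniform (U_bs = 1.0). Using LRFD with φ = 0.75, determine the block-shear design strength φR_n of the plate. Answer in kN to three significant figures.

365 kN

Shear plane L_v = 30 + 2·50 = 130 mm; A_gv = 130 × 20 = 2600 mm².
A_nv = (130 − 2.5·16) × 20 = 1800 mm².
A_nt = (15 − 0.5·16) × 20 = 140 mm².
0.6 F_u A_nv = 442.8 kN; 0.6 F_y A_gv = 429 kN → shear yielding governs the shear term.
R_n = 429 + 1.0 × 410 × 140 / 1000 = 486.4 kN.
Design strength φR_n = 0.75 × 486.4 = 365 kN.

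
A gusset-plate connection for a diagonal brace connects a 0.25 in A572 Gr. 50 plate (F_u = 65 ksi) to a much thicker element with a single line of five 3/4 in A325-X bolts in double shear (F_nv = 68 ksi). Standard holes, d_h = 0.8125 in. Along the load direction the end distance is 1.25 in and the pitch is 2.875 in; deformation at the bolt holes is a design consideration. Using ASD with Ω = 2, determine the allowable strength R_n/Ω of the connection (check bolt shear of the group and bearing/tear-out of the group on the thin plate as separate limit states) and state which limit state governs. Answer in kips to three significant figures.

66.7 kips (bearing governs)

Bolt shear: A_b = π·0.75²/4 = 0.4418 in²; R_n = 68 × 0.4418 × 5 × 2 = 300.4 kips → 300.4 / 2 = 150 kips.
Bearing (1.2 l_c t F_u ≤ 2.4 d t F_u): upper limit = 2.4·0.75·0.25·65 = 29.25 kips.
  Edge l_c = 1.25 − 0.8125/2 = 0.8438 → r_n = 16.45 kips; interior l_c = 2.875 − 0.8125 = 2.062 → r_n = 29.25 kips.
  R_n,bearing = 1·16.45 + 4·29.25 = 133.5 kips → 133.5 / 2 = 66.7 kips.
Bearing governs: 66.7 kips.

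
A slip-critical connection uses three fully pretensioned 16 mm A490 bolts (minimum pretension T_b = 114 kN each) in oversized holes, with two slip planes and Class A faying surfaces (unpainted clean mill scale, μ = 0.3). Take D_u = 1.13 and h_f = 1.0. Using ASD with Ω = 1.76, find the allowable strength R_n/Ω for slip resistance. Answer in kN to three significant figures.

R_n = μ · D_u · h_f · T_b · n_s · n_b = 0.3 × 1.13 × 1.0 × 114 × 2 × 3 = 231.9 kN.
Allowable strength R_n/Ω = 231.9 / 1.76 = 132 kN.

132 kN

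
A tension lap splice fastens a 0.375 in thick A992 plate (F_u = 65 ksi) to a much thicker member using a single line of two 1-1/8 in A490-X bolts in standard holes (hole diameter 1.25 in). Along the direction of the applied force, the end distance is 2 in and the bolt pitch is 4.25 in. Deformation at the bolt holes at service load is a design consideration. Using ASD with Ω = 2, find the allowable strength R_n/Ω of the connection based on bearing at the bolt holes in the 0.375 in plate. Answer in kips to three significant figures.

53 kips

Per bolt r_n = 1.2 l_c t F_u ≤ 2.4 d t F_u; upper limit = 2.4 × 1.125 × 0.375 × 65 = 65.81 kips.
Edge bolt: l_c = 2 − 1.25/2 = 1.375 in → 1.2 × 1.375 × 0.375 × 65 = 40.22 → r_n = 40.22 kips.
Interior bolts: l_c = 4.25 − 1.25 = 3 in → 1.2 × 3 × 0.375 × 65 = 87.75 → r_n = 65.81 kips.
R_n = 1 × 40.22 + 1 × 65.81 = 106 kips.
Allowable strength R_n/Ω = 106 / 2 = 53 kips.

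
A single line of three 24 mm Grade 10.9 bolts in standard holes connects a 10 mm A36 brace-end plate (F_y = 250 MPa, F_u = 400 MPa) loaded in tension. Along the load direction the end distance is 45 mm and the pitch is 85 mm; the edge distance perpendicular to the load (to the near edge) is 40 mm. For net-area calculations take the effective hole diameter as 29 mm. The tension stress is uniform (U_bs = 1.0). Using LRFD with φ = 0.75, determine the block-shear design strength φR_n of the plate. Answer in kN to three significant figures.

318 kN

Shear plane L_v = 45 + 2·85 = 215 mm; A_gv = 215 × 10 = 2150 mm².
A_nv = (215 − 2.5·29) × 10 = 1425 mm².
A_nt = (40 − 0.5·29) × 10 = 255 mm².
0.6 F_u A_nv = 342 kN; 0.6 F_y A_gv = 322.5 kN → shear yielding governs the shear term.
R_n = 322.5 + 1.0 × 400 × 255 / 1000 = 424.5 kN.
Design strength φR_n = 0.75 × 424.5 = 318 kN.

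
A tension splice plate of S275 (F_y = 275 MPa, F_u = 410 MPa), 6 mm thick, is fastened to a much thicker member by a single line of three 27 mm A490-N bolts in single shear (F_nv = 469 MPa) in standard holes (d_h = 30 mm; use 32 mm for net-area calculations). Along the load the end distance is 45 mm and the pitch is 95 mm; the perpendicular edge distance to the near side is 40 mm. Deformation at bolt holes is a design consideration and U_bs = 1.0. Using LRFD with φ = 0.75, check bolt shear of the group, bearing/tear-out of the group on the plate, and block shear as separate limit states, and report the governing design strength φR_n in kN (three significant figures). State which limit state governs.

Bolt shear: A_b = π·27²/4 = 572.6 mm²; R_n = 469 × 572.6 × 3 × 1 / 1000 = 805.6 kN → 0.75 × 805.6 = 604 kN.
Bearing: edge l_c = 30, r_n = 88.56 kN; interior l_c = 65, r_n = 159.4 kN; R_n = 88.56 + 2·159.4 = 407.4 kN → 306 kN.
Block shear: A_gv = 1410, A_nv = 930, A_nt = 144 mm²; R_n = min(0.6F_uA_nv, 0.6F_yA_gv) + U_bs·F_u·A_nt = 287.8 kN → 216 kN.
Block shear governs: 216 kN.

216 kN (block shear governs)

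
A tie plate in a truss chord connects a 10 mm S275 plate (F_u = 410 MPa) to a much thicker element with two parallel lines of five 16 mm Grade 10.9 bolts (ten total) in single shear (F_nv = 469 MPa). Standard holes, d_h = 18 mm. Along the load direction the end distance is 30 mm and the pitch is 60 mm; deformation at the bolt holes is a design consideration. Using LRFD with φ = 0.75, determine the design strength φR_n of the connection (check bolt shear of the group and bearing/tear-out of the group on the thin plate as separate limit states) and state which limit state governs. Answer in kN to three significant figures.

Bolt shear: A_b = π·16²/4 = 201.1 mm²; R_n = 469 × 201.1 × 10 × 1 / 1000 = 943 kN → 0.75 × 943 = 707 kN.
Bearing (1.2 l_c t F_u ≤ 2.4 d t F_u): upper limit = 2.4·16·10·410 / 1000 = 157.4 kN.
  Edge l_c = 30 − 18/2 = 21 → r_n = 103.3 kN; interior l_c = 60 − 18 = 42 → r_n = 157.4 kN.
  R_n,bearing = 2·103.3 + 8·157.4 = 1466 kN → 0.75 × 1466 = 1100 kN.
Bolt shear governs: 707 kN.

707 kN (bolt shear governs)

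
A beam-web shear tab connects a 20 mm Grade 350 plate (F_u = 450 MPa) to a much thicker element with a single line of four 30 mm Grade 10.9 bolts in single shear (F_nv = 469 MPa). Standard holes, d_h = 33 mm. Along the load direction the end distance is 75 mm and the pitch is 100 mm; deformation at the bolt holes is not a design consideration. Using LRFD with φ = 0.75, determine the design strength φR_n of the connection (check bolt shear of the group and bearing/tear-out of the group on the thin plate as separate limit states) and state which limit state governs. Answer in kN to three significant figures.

995 kN (bolt shear governs)

Bolt shear: A_b = π·30²/4 = 706.9 mm²; R_n = 469 × 706.9 × 4 × 1 / 1000 = 1326 kN → 0.75 × 1326 = 995 kN.
Bearing (1.5 l_c t F_u ≤ 3.0 d t F_u): upper limit = 3.0·30·20·450 / 1000 = 810 kN.
  Edge l_c = 75 − 33/2 = 58.5 → r_n = 789.8 kN; interior l_c = 100 − 33 = 67 → r_n = 810 kN.
  R_n,bearing = 1·789.8 + 3·810 = 3220 kN → 0.75 × 3220 = 2410 kN.
Bolt shear governs: 995 kN.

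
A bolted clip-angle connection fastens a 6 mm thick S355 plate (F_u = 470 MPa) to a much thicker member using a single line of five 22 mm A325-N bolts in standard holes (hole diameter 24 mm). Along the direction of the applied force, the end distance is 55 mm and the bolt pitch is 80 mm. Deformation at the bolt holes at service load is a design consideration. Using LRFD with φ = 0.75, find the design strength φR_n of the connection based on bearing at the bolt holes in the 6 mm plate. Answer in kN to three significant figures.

Per bolt r_n = 1.2 l_c t F_u ≤ 2.4 d t F_u; upper limit = 2.4 × 22 × 6 × 470 / 1000 = 148.9 kN.
Edge bolt: l_c = 55 − 24/2 = 43 mm → 1.2 × 43 × 6 × 470 / 1000 = 145.5 → r_n = 145.5 kN.
Interior bolts: l_c = 80 − 24 = 56 mm → 1.2 × 56 × 6 × 470 / 1000 = 189.5 → r_n = 148.9 kN.
R_n = 1 × 145.5 + 4 × 148.9 = 741.1 kN.
Design strength φR_n = 0.75 × 741.1 = 556 kN.

556 kN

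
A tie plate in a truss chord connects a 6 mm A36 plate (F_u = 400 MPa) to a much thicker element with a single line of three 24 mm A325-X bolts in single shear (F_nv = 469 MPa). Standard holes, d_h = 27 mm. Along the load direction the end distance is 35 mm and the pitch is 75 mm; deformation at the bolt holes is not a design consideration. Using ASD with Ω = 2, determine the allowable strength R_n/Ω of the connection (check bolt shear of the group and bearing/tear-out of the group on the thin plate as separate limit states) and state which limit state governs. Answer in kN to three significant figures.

Bolt shear: A_b = π·24²/4 = 452.4 mm²; R_n = 469 × 452.4 × 3 × 1 / 1000 = 636.5 kN → 636.5 / 2 = 318 kN.
Bearing (1.5 l_c t F_u ≤ 3.0 d t F_u): upper limit = 3.0·24·6·400 / 1000 = 172.8 kN.
  Edge l_c = 35 − 27/2 = 21.5 → r_n = 77.4 kN; interior l_c = 75 − 27 = 48 → r_n = 172.8 kN.
  R_n,bearing = 1·77.4 + 2·172.8 = 423 kN → 423 / 2 = 212 kN.
Bearing governs: 212 kN.

212 kN (bearing governs)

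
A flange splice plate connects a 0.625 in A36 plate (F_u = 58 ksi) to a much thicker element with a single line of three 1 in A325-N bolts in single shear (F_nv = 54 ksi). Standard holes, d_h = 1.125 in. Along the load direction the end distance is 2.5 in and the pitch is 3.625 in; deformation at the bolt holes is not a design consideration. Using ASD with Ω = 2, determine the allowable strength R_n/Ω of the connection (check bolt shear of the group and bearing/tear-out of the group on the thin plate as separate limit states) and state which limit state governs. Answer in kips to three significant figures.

63.6 kips (bolt shear governs)

Bolt shear: A_b = π·1²/4 = 0.7854 in²; R_n = 54 × 0.7854 × 3 × 1 = 127.2 kips → 127.2 / 2 = 63.6 kips.
Bearing (1.5 l_c t F_u ≤ 3.0 d t F_u): upper limit = 3.0·1·0.625·58 = 108.8 kips.
  Edge l_c = 2.5 − 1.125/2 = 1.938 → r_n = 105.4 kips; interior l_c = 3.625 − 1.125 = 2.5 → r_n = 108.8 kips.
  R_n,bearing = 1·105.4 + 2·108.8 = 322.9 kips → 322.9 / 2 = 161 kips.
Bolt shear governs: 63.6 kips.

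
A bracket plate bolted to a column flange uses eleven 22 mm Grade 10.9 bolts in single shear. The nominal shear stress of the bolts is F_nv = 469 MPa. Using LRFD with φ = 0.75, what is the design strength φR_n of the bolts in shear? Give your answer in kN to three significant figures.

A_b = π × 22² / 4 = 380.1 mm².
R_n = F_nv · A_b · n · n_s = 469 × 380.1 × 11 × 1 / 1000 = 1961 kN.
Design strength φR_n = 0.75 × 1961 = 1470 kN.

1470 kN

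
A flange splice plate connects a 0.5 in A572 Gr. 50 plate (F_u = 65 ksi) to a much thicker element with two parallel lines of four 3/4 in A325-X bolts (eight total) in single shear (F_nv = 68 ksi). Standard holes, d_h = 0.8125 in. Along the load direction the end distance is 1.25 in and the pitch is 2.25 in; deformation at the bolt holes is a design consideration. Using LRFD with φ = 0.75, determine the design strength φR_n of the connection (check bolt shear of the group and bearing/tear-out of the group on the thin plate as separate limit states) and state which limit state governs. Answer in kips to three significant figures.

180 kips (bolt shear governs)

Bolt shear: A_b = π·0.75²/4 = 0.4418 in²; R_n = 68 × 0.4418 × 8 × 1 = 240.3 kips → 0.75 × 240.3 = 180 kips.
Bearing (1.2 l_c t F_u ≤ 2.4 d t F_u): upper limit = 2.4·0.75·0.5·65 = 58.5 kips.
  Edge l_c = 1.25 − 0.8125/2 = 0.8438 → r_n = 32.91 kips; interior l_c = 2.25 − 0.8125 = 1.438 → r_n = 56.06 kips.
  R_n,bearing = 2·32.91 + 6·56.06 = 402.2 kips → 0.75 × 402.2 = 302 kips.
Bolt shear governs: 180 kips.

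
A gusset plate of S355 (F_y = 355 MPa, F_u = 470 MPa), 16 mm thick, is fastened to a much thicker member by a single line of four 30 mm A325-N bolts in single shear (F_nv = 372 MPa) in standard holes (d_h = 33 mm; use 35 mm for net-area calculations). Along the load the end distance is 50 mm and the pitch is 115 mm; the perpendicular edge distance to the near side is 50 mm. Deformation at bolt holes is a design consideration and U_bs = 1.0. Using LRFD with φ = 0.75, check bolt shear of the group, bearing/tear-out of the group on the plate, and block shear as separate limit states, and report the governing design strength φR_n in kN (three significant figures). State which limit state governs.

Bolt shear: A_b = π·30²/4 = 706.9 mm²; R_n = 372 × 706.9 × 4 × 1 / 1000 = 1052 kN → 0.75 × 1052 = 789 kN.
Bearing: edge l_c = 33.5, r_n = 302.3 kN; interior l_c = 82, r_n = 541.4 kN; R_n = 302.3 + 3·541.4 = 1927 kN → 1440 kN.
Block shear: A_gv = 6320, A_nv = 4360, A_nt = 520 mm²; R_n = min(0.6F_uA_nv, 0.6F_yA_gv) + U_bs·F_u·A_nt = 1474 kN → 1110 kN.
Bolt shear governs: 789 kN.

789 kN (bolt shear governs)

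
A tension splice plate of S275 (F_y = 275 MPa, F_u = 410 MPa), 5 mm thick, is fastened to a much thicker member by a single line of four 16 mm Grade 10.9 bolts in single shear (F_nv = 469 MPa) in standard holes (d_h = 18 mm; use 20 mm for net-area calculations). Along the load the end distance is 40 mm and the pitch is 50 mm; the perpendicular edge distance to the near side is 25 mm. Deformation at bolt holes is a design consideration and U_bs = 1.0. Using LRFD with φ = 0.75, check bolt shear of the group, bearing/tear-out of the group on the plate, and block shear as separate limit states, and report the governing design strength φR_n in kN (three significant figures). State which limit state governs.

134 kN (block shear governs)

Bolt shear: A_b = π·16²/4 = 201.1 mm²; R_n = 469 × 201.1 × 4 × 1 / 1000 = 377.2 kN → 0.75 × 377.2 = 283 kN.
Bearing: edge l_c = 31, r_n = 76.26 kN; interior l_c = 32, r_n = 78.72 kN; R_n = 76.26 + 3·78.72 = 312.4 kN → 234 kN.
Block shear: A_gv = 950, A_nv = 600, A_nt = 75 mm²; R_n = min(0.6F_uA_nv, 0.6F_yA_gv) + U_bs·F_u·A_nt = 178.3 kN → 134 kN.
Block shear governs: 134 kN.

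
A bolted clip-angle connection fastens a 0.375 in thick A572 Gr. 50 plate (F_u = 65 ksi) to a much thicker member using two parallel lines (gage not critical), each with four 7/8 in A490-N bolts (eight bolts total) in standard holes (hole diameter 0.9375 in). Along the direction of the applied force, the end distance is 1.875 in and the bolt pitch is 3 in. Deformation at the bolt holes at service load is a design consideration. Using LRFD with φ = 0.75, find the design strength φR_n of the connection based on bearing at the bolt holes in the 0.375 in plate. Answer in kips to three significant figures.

Per bolt r_n = 1.2 l_c t F_u ≤ 2.4 d t F_u; upper limit = 2.4 × 0.875 × 0.375 × 65 = 51.19 kips.
Edge bolt: l_c = 1.875 − 0.9375/2 = 1.406 in → 1.2 × 1.406 × 0.375 × 65 = 41.13 → r_n = 41.13 kips.
Interior bolts: l_c = 3 − 0.9375 = 2.062 in → 1.2 × 2.062 × 0.375 × 65 = 60.33 → r_n = 51.19 kips.
R_n = 2 × 41.13 + 6 × 51.19 = 389.4 kips.
Design strength φR_n = 0.75 × 389.4 = 292 kips.

292 kips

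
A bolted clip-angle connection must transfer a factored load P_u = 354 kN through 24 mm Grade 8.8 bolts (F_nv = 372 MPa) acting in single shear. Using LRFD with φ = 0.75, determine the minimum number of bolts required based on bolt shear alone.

A_b = π·24²/4 = 452.4 mm².
Per-bolt design strength φR_n = 0.75 × 372 × 452.4 × 1 / 1000 = 126.2 kN.
n ≥ 354 / 126.2 = 2.805 → use 3 bolts.

3 bolts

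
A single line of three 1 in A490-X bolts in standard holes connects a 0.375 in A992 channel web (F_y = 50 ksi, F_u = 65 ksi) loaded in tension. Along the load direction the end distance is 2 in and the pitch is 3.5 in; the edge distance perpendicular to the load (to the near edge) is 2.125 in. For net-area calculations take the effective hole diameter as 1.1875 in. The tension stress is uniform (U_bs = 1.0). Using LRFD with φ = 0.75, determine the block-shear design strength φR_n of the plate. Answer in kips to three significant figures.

Shear plane L_v = 2 + 2·3.5 = 9 in; A_gv = 9 × 0.375 = 3.375 in².
A_nv = (9 − 2.5·1.1875) × 0.375 = 2.262 in².
A_nt = (2.125 − 0.5·1.1875) × 0.375 = 0.5742 in².
0.6 F_u A_nv = 88.21 kips; 0.6 F_y A_gv = 101.2 kips → shear rupture governs the shear term.
R_n = 88.21 + 1.0 × 65 × 0.5742 = 125.5 kips.
Design strength φR_n = 0.75 × 125.5 = 94.1 kips.

94.1 kips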